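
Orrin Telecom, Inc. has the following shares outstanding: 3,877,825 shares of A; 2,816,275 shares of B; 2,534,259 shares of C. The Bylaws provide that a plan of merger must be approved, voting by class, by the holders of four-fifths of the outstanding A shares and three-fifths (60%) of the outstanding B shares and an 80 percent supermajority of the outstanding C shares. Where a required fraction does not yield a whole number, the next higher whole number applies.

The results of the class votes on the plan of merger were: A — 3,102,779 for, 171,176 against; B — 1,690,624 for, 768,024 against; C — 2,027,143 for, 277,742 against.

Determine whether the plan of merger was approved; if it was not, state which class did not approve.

A: 4/5 of 3877825 = 3102260; 3,102,260 required, 3,102,779 in favor — approved.
B: 3/5 of 2816275 = 1689765; 1,689,765 required, 1,690,624 in favor — approved.
C: 4/5 of 2534259 = 2027407.20, rounded up to 2027408; 2,027,408 required, 2,027,143 in favor — not approved.

Not approved — the C shares did not give the required vote.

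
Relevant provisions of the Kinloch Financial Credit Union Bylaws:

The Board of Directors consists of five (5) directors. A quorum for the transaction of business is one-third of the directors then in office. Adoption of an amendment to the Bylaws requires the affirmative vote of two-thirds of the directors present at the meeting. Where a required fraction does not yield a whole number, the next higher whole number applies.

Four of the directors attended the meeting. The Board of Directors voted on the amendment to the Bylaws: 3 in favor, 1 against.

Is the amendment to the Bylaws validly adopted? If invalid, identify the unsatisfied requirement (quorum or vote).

Quorum: 4 present; quorum is 2. Satisfied.
Vote: the amendment to the Bylaws requires two-thirds of the directors present (4). 2/3 of 4 = 2.67, rounded up to 3, so 3 affirmative votes are needed; 3 voted in favor. Satisfied.

Valid — all requirements satisfied.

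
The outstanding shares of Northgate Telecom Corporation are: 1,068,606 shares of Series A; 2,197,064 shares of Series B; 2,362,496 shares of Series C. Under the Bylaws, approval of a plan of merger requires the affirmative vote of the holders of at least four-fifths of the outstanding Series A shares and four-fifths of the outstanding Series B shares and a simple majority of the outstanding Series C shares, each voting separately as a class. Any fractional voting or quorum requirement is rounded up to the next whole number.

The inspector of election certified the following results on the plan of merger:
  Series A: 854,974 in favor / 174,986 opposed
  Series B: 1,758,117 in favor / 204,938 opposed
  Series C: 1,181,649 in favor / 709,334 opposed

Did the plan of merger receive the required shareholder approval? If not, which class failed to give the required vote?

Approved — every class gave the required vote.

Series A: 4/5 of 1068606 = 854884.80, rounded up to 854885; 854,885 required, 854,974 in favor — approved.
Series B: 4/5 of 2197064 = 1757651.20, rounded up to 1757652; 1,757,652 required, 1,758,117 in favor — approved.
Series C: a majority of 2362496 is 1181249; 1,181,249 required, 1,181,649 in favor — approved.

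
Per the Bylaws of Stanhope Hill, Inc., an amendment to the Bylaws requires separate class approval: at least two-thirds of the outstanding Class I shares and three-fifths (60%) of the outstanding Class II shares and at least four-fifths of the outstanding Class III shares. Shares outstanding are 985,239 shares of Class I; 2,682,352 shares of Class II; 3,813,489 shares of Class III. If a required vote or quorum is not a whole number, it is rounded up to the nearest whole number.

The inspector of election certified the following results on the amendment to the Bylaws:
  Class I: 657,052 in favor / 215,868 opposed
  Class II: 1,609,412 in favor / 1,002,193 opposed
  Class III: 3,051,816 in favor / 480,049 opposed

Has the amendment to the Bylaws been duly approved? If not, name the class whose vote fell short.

Class I: 2/3 of 985239 = 656826; 656,826 required, 657,052 in favor — approved.
Class II: 3/5 of 2682352 = 1609411.20, rounded up to 1609412; 1,609,412 required, 1,609,412 in favor — approved.
Class III: 4/5 of 3813489 = 3050791.20, rounded up to 3050792; 3,050,792 required, 3,051,816 in favor — approved.

Approved — every class gave the required vote.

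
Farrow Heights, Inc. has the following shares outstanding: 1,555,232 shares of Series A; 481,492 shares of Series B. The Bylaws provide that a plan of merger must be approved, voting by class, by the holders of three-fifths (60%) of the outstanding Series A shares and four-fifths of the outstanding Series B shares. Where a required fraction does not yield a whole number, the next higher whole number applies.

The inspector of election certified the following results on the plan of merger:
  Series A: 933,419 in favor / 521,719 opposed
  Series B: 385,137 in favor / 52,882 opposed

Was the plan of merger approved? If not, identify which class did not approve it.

Not approved — the Series B shares did not give the required vote.

Series A: 3/5 of 1555232 = 933139.20, rounded up to 933140; 933,140 required, 933,419 in favor — approved.
Series B: 4/5 of 481492 = 385193.60, rounded up to 385194; 385,194 required, 385,137 in favor — not approved.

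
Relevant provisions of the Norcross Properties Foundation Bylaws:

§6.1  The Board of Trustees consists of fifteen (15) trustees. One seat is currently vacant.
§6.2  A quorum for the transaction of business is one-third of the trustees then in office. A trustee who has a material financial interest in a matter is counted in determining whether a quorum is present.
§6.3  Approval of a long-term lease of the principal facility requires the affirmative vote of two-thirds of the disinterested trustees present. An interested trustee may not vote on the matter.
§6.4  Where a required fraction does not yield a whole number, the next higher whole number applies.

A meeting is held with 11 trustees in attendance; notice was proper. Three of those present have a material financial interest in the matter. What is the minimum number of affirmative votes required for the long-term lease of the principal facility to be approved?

The long-term lease of the principal facility requires two-thirds of the disinterested trustees present (11 − 3 = 8).
2/3 of 8 = 5.33, rounded up to 6.

6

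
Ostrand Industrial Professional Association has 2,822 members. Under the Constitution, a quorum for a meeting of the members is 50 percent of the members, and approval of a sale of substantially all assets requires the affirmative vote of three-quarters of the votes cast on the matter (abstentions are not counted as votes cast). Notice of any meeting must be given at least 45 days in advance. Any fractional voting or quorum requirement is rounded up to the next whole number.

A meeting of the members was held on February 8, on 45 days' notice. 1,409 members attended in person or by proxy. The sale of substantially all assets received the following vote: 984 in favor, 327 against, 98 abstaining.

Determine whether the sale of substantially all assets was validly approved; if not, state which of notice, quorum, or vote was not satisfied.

Invalid — quorum requirement not satisfied.

Notice: 45 days given; 45 required. Satisfied.
Quorum: 50% of 2,822 = 1,411; 1,409 present. Not satisfied.
Vote: requires three-fourths of the votes cast (1,409 − 98 abstaining = 1,311); 3/4 of 1311 = 983.25, rounded up to 984, so 984 needed; 984 in favor. Satisfied.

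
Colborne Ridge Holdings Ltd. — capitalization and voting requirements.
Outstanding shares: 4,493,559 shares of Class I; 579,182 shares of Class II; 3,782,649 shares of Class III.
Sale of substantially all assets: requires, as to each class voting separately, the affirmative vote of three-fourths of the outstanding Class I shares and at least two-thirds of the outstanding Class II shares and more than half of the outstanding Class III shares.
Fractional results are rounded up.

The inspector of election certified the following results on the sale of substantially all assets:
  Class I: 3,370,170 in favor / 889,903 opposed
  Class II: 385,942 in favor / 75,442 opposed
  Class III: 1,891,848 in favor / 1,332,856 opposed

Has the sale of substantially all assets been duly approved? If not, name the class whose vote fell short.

Class I: 3/4 of 4493559 = 3370169.25, rounded up to 3370170; 3,370,170 required, 3,370,170 in favor — approved.
Class II: 2/3 of 579182 = 386121.33, rounded up to 386122; 386,122 required, 385,942 in favor — not approved.
Class III: a majority of 3782649 is 1891325; 1,891,325 required, 1,891,848 in favor — approved.

Not approved — the Class II shares did not give the required vote.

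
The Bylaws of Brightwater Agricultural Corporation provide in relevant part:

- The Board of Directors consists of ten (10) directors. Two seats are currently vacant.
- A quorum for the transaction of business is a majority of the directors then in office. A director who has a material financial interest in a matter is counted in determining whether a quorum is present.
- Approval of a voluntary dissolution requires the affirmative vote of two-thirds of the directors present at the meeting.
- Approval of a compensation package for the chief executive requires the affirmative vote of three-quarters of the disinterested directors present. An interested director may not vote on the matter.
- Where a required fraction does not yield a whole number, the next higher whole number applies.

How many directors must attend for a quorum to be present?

A majority of 8 is 5.

5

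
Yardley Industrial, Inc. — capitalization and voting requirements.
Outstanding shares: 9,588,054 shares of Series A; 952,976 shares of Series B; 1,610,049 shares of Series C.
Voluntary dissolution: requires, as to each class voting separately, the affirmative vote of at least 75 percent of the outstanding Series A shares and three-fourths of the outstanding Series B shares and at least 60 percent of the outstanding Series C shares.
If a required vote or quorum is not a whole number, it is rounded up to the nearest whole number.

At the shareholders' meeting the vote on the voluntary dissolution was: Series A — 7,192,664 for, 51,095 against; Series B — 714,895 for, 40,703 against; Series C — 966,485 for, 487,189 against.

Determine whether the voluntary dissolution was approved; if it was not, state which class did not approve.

Series A: 3/4 of 9588054 = 7191040.50, rounded up to 7191041; 7,191,041 required, 7,192,664 in favor — approved.
Series B: 3/4 of 952976 = 714732; 714,732 required, 714,895 in favor — approved.
Series C: 3/5 of 1610049 = 966029.40, rounded up to 966030; 966,030 required, 966,485 in favor — approved.

Approved — every class gave the required vote.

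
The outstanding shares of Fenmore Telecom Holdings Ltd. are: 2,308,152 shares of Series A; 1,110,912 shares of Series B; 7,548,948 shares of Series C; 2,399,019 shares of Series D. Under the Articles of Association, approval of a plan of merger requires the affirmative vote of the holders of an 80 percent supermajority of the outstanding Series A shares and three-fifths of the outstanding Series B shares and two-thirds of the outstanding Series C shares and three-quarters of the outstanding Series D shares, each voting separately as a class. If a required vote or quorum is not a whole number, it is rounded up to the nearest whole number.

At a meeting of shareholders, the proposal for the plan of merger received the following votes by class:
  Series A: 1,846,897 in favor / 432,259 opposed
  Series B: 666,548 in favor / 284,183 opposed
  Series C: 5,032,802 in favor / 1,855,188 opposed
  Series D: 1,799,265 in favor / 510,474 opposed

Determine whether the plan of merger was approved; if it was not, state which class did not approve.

Approved — every class gave the required vote.

Series A: 4/5 of 2308152 = 1846521.60, rounded up to 1846522; 1,846,522 required, 1,846,897 in favor — approved.
Series B: 3/5 of 1110912 = 666547.20, rounded up to 666548; 666,548 required, 666,548 in favor — approved.
Series C: 2/3 of 7548948 = 5032632; 5,032,632 required, 5,032,802 in favor — approved.
Series D: 3/4 of 2399019 = 1799264.25, rounded up to 1799265; 1,799,265 required, 1,799,265 in favor — approved.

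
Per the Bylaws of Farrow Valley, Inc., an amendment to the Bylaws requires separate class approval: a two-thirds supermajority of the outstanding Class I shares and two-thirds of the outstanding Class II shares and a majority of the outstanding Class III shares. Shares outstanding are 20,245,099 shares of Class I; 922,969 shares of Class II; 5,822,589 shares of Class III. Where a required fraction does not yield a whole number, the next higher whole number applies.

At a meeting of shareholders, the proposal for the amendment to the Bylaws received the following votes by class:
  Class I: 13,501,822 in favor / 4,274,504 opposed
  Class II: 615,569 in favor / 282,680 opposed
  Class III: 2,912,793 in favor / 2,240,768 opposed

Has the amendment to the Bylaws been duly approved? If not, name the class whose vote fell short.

Approved — every class gave the required vote.

Class I: 2/3 of 20245099 = 13496732.67, rounded up to 13496733; 13,496,733 required, 13,501,822 in favor — approved.
Class II: 2/3 of 922969 = 615312.67, rounded up to 615313; 615,313 required, 615,569 in favor — approved.
Class III: a majority of 5822589 is 2911295; 2,911,295 required, 2,912,793 in favor — approved.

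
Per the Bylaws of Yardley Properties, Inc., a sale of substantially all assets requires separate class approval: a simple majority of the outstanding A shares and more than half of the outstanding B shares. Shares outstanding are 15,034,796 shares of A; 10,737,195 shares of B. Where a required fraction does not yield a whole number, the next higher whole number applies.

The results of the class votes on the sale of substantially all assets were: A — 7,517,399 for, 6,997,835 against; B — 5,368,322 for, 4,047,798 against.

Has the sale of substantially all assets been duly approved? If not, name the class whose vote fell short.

Not approved — the B shares did not give the required vote.

A: a majority of 15034796 is 7517399; 7,517,399 required, 7,517,399 in favor — approved.
B: a majority of 10737195 is 5368598; 5,368,598 required, 5,368,322 in favor — not approved.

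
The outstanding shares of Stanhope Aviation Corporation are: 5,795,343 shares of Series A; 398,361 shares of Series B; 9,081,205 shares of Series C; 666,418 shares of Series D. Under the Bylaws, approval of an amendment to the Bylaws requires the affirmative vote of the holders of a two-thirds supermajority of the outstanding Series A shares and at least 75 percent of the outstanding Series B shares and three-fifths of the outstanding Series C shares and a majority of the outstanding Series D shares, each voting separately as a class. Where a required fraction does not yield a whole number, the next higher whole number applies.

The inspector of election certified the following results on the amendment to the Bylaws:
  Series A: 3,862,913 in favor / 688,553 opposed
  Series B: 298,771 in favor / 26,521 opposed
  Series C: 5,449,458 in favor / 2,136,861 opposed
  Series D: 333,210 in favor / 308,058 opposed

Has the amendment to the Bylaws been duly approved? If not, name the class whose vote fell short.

Not approved — the Series A shares did not give the required vote.

Series A: 2/3 of 5795343 = 3863562; 3,863,562 required, 3,862,913 in favor — not approved.
Series B: 3/4 of 398361 = 298770.75, rounded up to 298771; 298,771 required, 298,771 in favor — approved.
Series C: 3/5 of 9081205 = 5448723; 5,448,723 required, 5,449,458 in favor — approved.
Series D: a majority of 666418 is 333210; 333,210 required, 333,210 in favor — approved.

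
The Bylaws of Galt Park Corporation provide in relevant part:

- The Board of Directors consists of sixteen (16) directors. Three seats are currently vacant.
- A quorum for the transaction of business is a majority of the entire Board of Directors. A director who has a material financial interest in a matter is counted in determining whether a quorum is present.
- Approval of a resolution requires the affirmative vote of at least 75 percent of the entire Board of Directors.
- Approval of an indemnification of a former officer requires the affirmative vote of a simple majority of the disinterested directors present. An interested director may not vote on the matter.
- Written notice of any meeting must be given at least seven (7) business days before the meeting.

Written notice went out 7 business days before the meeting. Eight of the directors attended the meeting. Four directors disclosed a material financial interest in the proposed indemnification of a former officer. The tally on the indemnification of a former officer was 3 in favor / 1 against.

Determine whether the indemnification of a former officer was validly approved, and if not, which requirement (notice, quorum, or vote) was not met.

Notice: 7 business days given; 7 required (7 ≥ 7). Satisfied.
Quorum: 8 present (interested directors count toward quorum); quorum is 9. Not satisfied.
Vote: the indemnification of a former officer requires a majority of the disinterested directors present (8 − 4 = 4). A majority of 4 is 3, so 3 affirmative votes are needed; 3 voted in favor. Satisfied. (Moot — without a quorum no business can be validly transacted.)

Invalid — quorum requirement not satisfied.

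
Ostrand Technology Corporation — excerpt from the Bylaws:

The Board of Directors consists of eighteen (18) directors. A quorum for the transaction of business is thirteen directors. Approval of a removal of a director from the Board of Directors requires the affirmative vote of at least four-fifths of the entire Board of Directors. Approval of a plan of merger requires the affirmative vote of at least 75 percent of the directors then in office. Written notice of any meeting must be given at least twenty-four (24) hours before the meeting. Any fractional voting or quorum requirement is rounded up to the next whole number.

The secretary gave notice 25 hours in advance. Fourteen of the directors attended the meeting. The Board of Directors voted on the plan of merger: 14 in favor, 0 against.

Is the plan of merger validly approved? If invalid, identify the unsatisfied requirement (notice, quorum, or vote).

Valid — all requirements satisfied.

Notice: 25 hours given; 24 required (25 ≥ 24). Satisfied.
Quorum: 14 present; quorum is 13. Satisfied.
Vote: the plan of merger requires three-fourths of the directors then in office (18). 3/4 of 18 = 13.50, rounded up to 14, so 14 affirmative votes are needed; 14 voted in favor. Satisfied.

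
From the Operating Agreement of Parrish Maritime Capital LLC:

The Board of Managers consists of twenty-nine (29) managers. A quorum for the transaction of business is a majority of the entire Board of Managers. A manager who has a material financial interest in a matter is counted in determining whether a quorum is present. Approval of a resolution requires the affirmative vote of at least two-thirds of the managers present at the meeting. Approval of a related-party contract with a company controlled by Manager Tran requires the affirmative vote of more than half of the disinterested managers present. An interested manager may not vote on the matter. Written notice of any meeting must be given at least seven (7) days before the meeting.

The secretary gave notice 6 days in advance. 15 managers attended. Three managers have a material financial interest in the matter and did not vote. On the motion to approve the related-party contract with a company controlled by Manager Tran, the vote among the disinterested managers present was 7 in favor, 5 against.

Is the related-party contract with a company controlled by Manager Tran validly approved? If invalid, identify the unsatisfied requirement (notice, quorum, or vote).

Invalid — notice requirement not satisfied.

Notice: 6 days given; 7 required (6 < 7). Not satisfied.
Quorum: 15 present (interested managers count toward quorum); quorum is 15. Satisfied.
Vote: the related-party contract with a company controlled by Manager Tran requires a majority of the disinterested managers present (15 − 3 = 12). A majority of 12 is 7, so 7 affirmative votes are needed; 7 voted in favor. Satisfied.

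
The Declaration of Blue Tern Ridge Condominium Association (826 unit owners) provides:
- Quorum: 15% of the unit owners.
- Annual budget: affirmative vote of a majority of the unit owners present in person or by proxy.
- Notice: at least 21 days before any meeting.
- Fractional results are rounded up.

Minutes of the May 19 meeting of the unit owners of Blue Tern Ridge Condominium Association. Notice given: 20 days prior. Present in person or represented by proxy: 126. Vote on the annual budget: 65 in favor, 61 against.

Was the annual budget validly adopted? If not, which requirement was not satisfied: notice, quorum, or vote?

Notice: 20 days given; 21 required. Not satisfied.
Quorum: 15% of 826 = 123.90, rounded up to 124; 126 present. Satisfied.
Vote: requires a majority of those present (126); a majority of 126 is 64, so 64 needed; 65 in favor. Satisfied.

Invalid — notice requirement not satisfied.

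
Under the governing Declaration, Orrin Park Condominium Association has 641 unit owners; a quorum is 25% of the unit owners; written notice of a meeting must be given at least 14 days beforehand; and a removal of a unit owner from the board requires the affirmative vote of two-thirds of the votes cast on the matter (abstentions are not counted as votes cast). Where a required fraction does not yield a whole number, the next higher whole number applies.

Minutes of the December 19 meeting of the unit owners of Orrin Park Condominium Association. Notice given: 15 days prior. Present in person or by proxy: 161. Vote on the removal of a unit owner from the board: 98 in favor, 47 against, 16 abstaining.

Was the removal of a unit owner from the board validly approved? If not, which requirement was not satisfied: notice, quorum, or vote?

Notice: 15 days given; 14 required. Satisfied.
Quorum: 25% of 641 = 160.25, rounded up to 161; 161 present. Satisfied.
Vote: requires two-thirds of the votes cast (161 − 16 abstaining = 145); 2/3 of 145 = 96.67, rounded up to 97, so 97 needed; 98 in favor. Satisfied.

Valid — all requirements satisfied.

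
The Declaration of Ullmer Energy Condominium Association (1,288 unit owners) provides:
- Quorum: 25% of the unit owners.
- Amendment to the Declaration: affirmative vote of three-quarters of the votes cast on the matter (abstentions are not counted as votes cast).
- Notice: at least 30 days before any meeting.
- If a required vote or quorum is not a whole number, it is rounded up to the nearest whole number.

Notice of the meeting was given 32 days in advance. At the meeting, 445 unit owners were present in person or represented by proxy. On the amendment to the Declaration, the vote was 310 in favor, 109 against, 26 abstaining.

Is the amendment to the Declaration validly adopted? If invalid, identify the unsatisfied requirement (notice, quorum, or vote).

Invalid — vote requirement not satisfied.

Notice: 32 days given; 30 required. Satisfied.
Quorum: 25% of 1,288 = 322; 445 present. Satisfied.
Vote: requires three-fourths of the votes cast (445 − 26 abstaining = 419); 3/4 of 419 = 314.25, rounded up to 315, so 315 needed; 310 in favor. Not satisfied.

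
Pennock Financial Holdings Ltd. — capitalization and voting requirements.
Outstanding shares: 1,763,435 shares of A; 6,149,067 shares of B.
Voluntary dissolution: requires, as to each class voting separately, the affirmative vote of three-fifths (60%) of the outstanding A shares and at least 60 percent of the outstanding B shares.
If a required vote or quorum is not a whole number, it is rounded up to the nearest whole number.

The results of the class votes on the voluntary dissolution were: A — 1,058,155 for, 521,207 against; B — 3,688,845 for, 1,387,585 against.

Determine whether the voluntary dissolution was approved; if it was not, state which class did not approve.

Not approved — the B shares did not give the required vote.

A: 3/5 of 1763435 = 1058061; 1,058,061 required, 1,058,155 in favor — approved.
B: 3/5 of 6149067 = 3689440.20, rounded up to 3689441; 3,689,441 required, 3,688,845 in favor — not approved.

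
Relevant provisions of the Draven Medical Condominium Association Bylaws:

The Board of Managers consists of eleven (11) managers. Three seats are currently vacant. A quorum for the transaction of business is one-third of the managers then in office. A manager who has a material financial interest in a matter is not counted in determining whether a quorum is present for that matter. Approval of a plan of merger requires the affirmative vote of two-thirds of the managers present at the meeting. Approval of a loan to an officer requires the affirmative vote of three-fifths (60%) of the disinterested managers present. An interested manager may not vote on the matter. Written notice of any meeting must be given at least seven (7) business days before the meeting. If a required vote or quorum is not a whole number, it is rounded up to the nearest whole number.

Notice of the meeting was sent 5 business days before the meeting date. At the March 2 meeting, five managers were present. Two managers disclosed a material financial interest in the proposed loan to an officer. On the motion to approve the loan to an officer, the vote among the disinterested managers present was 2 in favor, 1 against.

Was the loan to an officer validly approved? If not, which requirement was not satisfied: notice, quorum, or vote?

Notice: 5 business days given; 7 required (5 < 7). Not satisfied.
Quorum: 5 present, but the 2 interested managers do not count, leaving 3. Quorum is 3. Satisfied.
Vote: the loan to an officer requires three-fifths of the disinterested managers present (5 − 2 = 3). 3/5 of 3 = 1.80, rounded up to 2, so 2 affirmative votes are needed; 2 voted in favor. Satisfied.

Invalid — notice requirement not satisfied.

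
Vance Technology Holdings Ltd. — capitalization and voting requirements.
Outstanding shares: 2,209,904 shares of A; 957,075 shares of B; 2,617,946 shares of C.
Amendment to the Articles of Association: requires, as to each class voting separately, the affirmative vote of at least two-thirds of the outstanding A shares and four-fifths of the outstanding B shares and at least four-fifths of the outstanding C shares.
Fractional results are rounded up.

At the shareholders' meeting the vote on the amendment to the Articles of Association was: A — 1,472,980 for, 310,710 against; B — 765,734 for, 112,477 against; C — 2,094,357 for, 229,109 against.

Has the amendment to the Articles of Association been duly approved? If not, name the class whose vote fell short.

Not approved — the A shares did not give the required vote.

A: 2/3 of 2209904 = 1473269.33, rounded up to 1473270; 1,473,270 required, 1,472,980 in favor — not approved.
B: 4/5 of 957075 = 765660; 765,660 required, 765,734 in favor — approved.
C: 4/5 of 2617946 = 2094356.80, rounded up to 2094357; 2,094,357 required, 2,094,357 in favor — approved.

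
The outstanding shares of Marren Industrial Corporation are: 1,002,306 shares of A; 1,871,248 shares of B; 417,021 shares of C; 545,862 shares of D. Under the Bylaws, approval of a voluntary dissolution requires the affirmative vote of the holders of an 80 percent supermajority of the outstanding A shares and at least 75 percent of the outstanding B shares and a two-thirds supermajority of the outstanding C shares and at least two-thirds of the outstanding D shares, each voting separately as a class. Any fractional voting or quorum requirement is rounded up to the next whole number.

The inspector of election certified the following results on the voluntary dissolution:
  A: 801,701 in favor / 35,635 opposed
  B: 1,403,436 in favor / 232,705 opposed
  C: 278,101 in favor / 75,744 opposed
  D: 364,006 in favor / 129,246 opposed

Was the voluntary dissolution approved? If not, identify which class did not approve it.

Not approved — the A shares did not give the required vote.

A: 4/5 of 1002306 = 801844.80, rounded up to 801845; 801,845 required, 801,701 in favor — not approved.
B: 3/4 of 1871248 = 1403436; 1,403,436 required, 1,403,436 in favor — approved.
C: 2/3 of 417021 = 278014; 278,014 required, 278,101 in favor — approved.
D: 2/3 of 545862 = 363908; 363,908 required, 364,006 in favor — approved.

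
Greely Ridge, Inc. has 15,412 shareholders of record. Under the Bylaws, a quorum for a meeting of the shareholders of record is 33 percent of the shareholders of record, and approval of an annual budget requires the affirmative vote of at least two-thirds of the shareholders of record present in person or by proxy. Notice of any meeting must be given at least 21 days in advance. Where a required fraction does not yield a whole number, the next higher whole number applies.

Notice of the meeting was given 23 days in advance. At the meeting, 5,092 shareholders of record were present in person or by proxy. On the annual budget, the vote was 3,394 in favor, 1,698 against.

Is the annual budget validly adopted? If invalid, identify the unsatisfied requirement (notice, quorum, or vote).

Notice: 23 days given; 21 required. Satisfied.
Quorum: 33% of 15,412 = 5,085.96, rounded up to 5,086; 5,092 present. Satisfied.
Vote: requires two-thirds of those present (5,092); 2/3 of 5092 = 3394.67, rounded up to 3395, so 3,395 needed; 3,394 in favor. Not satisfied.

Invalid — vote requirement not satisfied.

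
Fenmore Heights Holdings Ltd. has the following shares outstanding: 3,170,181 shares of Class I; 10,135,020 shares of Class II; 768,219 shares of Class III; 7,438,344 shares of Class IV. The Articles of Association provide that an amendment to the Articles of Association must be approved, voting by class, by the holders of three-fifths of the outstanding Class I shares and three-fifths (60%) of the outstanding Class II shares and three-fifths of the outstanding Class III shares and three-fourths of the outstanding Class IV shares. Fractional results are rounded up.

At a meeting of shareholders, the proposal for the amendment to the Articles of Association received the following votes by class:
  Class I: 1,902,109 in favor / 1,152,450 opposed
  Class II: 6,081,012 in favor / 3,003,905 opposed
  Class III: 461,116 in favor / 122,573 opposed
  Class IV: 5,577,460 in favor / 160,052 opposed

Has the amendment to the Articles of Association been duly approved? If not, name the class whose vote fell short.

Not approved — the Class IV shares did not give the required vote.

Class I: 3/5 of 3170181 = 1902108.60, rounded up to 1902109; 1,902,109 required, 1,902,109 in favor — approved.
Class II: 3/5 of 10135020 = 6081012; 6,081,012 required, 6,081,012 in favor — approved.
Class III: 3/5 of 768219 = 460931.40, rounded up to 460932; 460,932 required, 461,116 in favor — approved.
Class IV: 3/4 of 7438344 = 5578758; 5,578,758 required, 5,577,460 in favor — not approved.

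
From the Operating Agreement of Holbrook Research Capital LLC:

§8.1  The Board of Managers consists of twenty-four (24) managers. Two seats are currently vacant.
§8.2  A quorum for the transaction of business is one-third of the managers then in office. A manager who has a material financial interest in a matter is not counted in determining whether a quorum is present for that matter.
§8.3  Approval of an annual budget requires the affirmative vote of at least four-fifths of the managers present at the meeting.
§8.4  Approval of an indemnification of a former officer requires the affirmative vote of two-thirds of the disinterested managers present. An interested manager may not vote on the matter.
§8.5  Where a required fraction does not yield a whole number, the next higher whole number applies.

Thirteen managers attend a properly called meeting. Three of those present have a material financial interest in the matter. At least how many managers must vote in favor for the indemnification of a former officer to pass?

7

The indemnification of a former officer requires two-thirds of the disinterested managers present (13 − 3 = 10).
2/3 of 10 = 6.67, rounded up to 7.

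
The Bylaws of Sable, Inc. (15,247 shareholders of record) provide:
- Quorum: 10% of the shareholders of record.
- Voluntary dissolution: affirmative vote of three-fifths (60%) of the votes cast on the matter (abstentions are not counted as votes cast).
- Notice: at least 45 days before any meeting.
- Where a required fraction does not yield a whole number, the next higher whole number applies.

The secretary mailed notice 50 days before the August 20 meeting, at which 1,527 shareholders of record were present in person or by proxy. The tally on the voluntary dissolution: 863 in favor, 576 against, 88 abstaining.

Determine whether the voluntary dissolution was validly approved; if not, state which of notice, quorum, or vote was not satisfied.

Invalid — vote requirement not satisfied.

Notice: 50 days given; 45 required. Satisfied.
Quorum: 10% of 15,247 = 1,524.70, rounded up to 1,525; 1,527 present. Satisfied.
Vote: requires three-fifths of the votes cast (1,527 − 88 abstaining = 1,439); 3/5 of 1439 = 863.40, rounded up to 864, so 864 needed; 863 in favor. Not satisfied.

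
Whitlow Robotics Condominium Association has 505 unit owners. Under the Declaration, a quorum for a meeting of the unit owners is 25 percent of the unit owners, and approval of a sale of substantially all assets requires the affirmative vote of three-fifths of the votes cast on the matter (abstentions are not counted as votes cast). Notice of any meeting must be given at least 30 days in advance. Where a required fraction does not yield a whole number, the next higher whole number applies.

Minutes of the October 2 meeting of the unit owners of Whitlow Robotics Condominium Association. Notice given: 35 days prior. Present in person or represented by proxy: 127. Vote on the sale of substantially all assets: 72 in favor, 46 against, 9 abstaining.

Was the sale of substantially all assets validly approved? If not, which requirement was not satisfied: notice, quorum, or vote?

Valid — all requirements satisfied.

Notice: 35 days given; 30 required. Satisfied.
Quorum: 25% of 505 = 126.25, rounded up to 127; 127 present. Satisfied.
Vote: requires three-fifths of the votes cast (127 − 9 abstaining = 118); 3/5 of 118 = 70.80, rounded up to 71, so 71 needed; 72 in favor. Satisfied.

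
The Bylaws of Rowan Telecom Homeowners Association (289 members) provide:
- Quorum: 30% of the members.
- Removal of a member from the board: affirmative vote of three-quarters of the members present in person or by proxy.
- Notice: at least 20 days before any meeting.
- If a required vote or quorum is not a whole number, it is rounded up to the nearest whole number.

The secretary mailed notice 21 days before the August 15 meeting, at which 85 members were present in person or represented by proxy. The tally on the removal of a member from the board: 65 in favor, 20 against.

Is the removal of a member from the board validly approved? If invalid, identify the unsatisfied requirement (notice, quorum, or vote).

Invalid — quorum requirement not satisfied.

Notice: 21 days given; 20 required. Satisfied.
Quorum: 30% of 289 = 86.70, rounded up to 87; 85 present. Not satisfied.
Vote: requires three-fourths of those present (85); 3/4 of 85 = 63.75, rounded up to 64, so 64 needed; 65 in favor. Satisfied.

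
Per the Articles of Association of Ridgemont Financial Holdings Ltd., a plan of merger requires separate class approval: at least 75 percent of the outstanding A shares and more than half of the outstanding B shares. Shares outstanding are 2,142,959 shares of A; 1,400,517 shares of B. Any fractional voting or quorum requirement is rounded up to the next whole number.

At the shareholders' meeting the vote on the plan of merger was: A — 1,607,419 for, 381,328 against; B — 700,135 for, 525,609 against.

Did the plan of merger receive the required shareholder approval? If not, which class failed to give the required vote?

Not approved — the B shares did not give the required vote.

A: 3/4 of 2142959 = 1607219.25, rounded up to 1607220; 1,607,220 required, 1,607,419 in favor — approved.
B: a majority of 1400517 is 700259; 700,259 required, 700,135 in favor — not approved.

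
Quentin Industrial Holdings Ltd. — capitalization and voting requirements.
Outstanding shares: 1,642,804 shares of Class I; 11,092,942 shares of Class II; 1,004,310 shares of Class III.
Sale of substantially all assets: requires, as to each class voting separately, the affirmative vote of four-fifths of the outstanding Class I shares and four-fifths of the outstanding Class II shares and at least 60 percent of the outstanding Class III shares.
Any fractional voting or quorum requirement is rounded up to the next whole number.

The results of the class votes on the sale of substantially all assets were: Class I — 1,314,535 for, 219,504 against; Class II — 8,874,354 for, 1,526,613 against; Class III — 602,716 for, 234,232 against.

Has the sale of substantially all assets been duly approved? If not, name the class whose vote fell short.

Approved — every class gave the required vote.

Class I: 4/5 of 1642804 = 1314243.20, rounded up to 1314244; 1,314,244 required, 1,314,535 in favor — approved.
Class II: 4/5 of 11092942 = 8874353.60, rounded up to 8874354; 8,874,354 required, 8,874,354 in favor — approved.
Class III: 3/5 of 1004310 = 602586; 602,586 required, 602,716 in favor — approved.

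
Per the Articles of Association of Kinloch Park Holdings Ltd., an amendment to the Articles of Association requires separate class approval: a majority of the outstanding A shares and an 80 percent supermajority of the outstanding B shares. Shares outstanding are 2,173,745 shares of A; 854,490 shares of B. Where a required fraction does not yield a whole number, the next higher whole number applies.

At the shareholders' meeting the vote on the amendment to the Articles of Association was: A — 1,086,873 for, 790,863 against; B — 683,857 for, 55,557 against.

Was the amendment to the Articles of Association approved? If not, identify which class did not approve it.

A: a majority of 2173745 is 1086873; 1,086,873 required, 1,086,873 in favor — approved.
B: 4/5 of 854490 = 683592; 683,592 required, 683,857 in favor — approved.

Approved — every class gave the required vote.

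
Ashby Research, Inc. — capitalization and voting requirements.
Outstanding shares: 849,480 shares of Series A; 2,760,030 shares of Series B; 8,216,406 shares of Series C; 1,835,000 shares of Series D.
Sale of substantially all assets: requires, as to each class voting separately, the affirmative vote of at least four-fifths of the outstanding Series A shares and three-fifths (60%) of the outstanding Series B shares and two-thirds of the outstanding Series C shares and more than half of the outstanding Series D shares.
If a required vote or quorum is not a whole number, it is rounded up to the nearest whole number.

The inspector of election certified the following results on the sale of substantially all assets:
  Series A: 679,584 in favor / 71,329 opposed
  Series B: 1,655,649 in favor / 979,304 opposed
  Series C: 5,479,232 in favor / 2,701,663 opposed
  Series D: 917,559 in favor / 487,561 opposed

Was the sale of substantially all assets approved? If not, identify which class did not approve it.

Series A: 4/5 of 849480 = 679584; 679,584 required, 679,584 in favor — approved.
Series B: 3/5 of 2760030 = 1656018; 1,656,018 required, 1,655,649 in favor — not approved.
Series C: 2/3 of 8216406 = 5477604; 5,477,604 required, 5,479,232 in favor — approved.
Series D: a majority of 1835000 is 917501; 917,501 required, 917,559 in favor — approved.

Not approved — the Series B shares did not give the required vote.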